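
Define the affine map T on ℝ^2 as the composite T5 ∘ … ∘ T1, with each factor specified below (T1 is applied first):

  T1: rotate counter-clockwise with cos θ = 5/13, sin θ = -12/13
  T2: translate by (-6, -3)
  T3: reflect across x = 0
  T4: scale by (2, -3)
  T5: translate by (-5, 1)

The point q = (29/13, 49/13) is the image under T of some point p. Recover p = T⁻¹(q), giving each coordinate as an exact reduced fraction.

p = (-1, 3)

T1 = [5/13 12/13 0; -12/13 5/13 0; 0 0 1]
T2·T1 = [5/13 12/13 -6; -12/13 5/13 -3; 0 0 1]
T3·…·T1 = [-5/13 -12/13 6; -12/13 5/13 -3; 0 0 1]
T4·…·T1 = [-10/13 -24/13 12; 36/13 -15/13 9; 0 0 1]
T5·…·T1 = [-10/13 -24/13 7; 36/13 -15/13 10; 0 0 1]
det M = 6; M⁻¹ = [-5/26 4/13 -45/26; -6/13 -5/39 176/39; 0 0 1]
M⁻¹ · (29/13, 49/13)ᵀ = (-1, 3)ᵀ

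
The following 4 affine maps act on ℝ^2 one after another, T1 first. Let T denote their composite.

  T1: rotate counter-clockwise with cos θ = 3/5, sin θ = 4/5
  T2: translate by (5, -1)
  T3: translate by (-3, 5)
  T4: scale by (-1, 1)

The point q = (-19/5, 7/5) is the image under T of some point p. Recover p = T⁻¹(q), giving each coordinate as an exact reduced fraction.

p = (-1, -3)

T1 = [3/5 -4/5 0; 4/5 3/5 0; 0 0 1]
T2·T1 = [3/5 -4/5 5; 4/5 3/5 -1; 0 0 1]
T3·…·T1 = [3/5 -4/5 2; 4/5 3/5 4; 0 0 1]
T4·…·T1 = [-3/5 4/5 -2; 4/5 3/5 4; 0 0 1]
det M = -1; M⁻¹ = [-3/5 4/5 -22/5; 4/5 3/5 -4/5; 0 0 1]
M⁻¹ · (-19/5, 7/5)ᵀ = (-1, -3)ᵀ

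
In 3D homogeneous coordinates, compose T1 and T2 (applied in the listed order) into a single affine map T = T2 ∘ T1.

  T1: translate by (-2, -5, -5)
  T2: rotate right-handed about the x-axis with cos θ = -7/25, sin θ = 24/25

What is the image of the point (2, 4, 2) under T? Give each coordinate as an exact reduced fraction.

T(p) = (0, 79/25, -3/25)

T1 translate by (-2, -5, -5): (2, 4, 2) → (0, -1, -3)
T2 rotate right-handed about the x-axis with cos θ = -7/25, sin θ = 24/25: (0, -1, -3) → (0, 79/25, -3/25)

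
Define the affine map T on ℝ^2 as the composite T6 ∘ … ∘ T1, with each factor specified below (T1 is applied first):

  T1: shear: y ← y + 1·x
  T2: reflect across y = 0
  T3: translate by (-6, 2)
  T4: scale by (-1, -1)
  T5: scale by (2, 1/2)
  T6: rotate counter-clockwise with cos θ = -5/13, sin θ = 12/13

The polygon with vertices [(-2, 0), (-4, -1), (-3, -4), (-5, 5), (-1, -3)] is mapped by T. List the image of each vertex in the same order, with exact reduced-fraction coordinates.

T1 shear: y ← y + 1·x: (-2, 0) → (-2, -2); (-4, -1) → (-4, -5); (-3, -4) → (-3, -7); (-5, 5) → (-5, 0); (-1, -3) → (-1, -4)
T2 reflect across y = 0: (-2, -2) → (-2, 2); (-4, -5) → (-4, 5); (-3, -7) → (-3, 7); (-5, 0) → (-5, 0); (-1, -4) → (-1, 4)
T3 translate by (-6, 2): (-2, 2) → (-8, 4); (-4, 5) → (-10, 7); (-3, 7) → (-9, 9); (-5, 0) → (-11, 2); (-1, 4) → (-7, 6)
T4 scale by (-1, -1): (-8, 4) → (8, -4); (-10, 7) → (10, -7); (-9, 9) → (9, -9); (-11, 2) → (11, -2); (-7, 6) → (7, -6)
T5 scale by (2, 1/2): (8, -4) → (16, -2); (10, -7) → (20, -7/2); (9, -9) → (18, -9/2); (11, -2) → (22, -1); (7, -6) → (14, -3)
T6 rotate counter-clockwise with cos θ = -5/13, sin θ = 12/13: (16, -2) → (-56/13, 202/13); (20, -7/2) → (-58/13, 515/26); (18, -9/2) → (-36/13, 477/26); (22, -1) → (-98/13, 269/13); (14, -3) → (-34/13, 183/13)

image vertices: (-56/13, 202/13), (-58/13, 515/26), (-36/13, 477/26), (-98/13, 269/13), (-34/13, 183/13)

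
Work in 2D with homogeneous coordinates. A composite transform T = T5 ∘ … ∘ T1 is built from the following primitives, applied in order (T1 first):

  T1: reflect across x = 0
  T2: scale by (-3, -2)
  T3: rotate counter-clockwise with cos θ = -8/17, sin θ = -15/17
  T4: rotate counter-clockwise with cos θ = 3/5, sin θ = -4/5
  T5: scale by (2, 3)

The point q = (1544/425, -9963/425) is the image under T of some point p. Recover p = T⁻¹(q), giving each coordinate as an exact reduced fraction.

p = (-1/5, -4)

T1 = [-1 0 0; 0 1 0; 0 0 1]
T2·T1 = [3 0 0; 0 -2 0; 0 0 1]
T3·…·T1 = [-24/17 -30/17 0; -45/17 16/17 0; 0 0 1]
T4·…·T1 = [-252/85 -26/85 0; -39/85 168/85 0; 0 0 1]
T5·…·T1 = [-504/85 -52/85 0; -117/85 504/85 0; 0 0 1]
det M = -36; M⁻¹ = [-14/85 -13/765 0; -13/340 14/85 0; 0 0 1]
M⁻¹ · (1544/425, -9963/425)ᵀ = (-1/5, -4)ᵀ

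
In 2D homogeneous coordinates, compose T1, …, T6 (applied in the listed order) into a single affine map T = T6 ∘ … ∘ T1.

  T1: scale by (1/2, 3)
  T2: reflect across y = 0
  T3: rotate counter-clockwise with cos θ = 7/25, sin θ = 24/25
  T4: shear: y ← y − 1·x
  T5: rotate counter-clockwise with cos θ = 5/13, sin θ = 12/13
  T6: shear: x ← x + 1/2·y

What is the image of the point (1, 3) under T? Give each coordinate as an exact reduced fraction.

T1 scale by (1/2, 3): (1, 3) → (1/2, 9)
T2 reflect across y = 0: (1/2, 9) → (1/2, -9)
T3 rotate counter-clockwise with cos θ = 7/25, sin θ = 24/25: (1/2, -9) → (439/50, -51/25)
T4 shear: y ← y − 1·x: (439/50, -51/25) → (439/50, -541/50)
T5 rotate counter-clockwise with cos θ = 5/13, sin θ = 12/13: (439/50, -541/50) → (8687/650, 2563/650)
T6 shear: x ← x + 1/2·y: (8687/650, 2563/650) → (19937/1300, 2563/650)

T(p) = (19937/1300, 2563/650)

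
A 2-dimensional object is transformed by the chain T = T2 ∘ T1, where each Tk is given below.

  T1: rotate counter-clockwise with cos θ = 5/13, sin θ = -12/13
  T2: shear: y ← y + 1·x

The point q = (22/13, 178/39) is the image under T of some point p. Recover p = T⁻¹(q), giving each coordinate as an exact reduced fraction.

T1 = [5/13 12/13 0; -12/13 5/13 0; 0 0 1]
T2·T1 = [5/13 12/13 0; -7/13 17/13 0; 0 0 1]
det M = 1; M⁻¹ = [17/13 -12/13 0; 7/13 5/13 0; 0 0 1]
M⁻¹ · (22/13, 178/39)ᵀ = (-2, 8/3)ᵀ

p = (-2, 8/3)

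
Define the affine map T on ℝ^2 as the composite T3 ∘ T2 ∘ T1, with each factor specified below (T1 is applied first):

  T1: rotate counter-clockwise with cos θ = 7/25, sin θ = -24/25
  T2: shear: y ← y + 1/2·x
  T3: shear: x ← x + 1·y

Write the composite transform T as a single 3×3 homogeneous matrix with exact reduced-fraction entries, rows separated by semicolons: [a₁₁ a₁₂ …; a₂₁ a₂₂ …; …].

T = [-27/50 43/25 0; -41/50 19/25 0; 0 0 1]

T1 = [7/25 24/25 0; -24/25 7/25 0; 0 0 1]
T2·T1 = [7/25 24/25 0; -41/50 19/25 0; 0 0 1]
T3·…·T1 = [-27/50 43/25 0; -41/50 19/25 0; 0 0 1]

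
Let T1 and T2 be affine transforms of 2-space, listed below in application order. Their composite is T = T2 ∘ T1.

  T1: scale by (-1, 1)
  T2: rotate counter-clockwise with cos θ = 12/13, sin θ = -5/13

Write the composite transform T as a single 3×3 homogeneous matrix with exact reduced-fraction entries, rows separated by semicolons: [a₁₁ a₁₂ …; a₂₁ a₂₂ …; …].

T1 = [-1 0 0; 0 1 0; 0 0 1]
T2·T1 = [-12/13 5/13 0; 5/13 12/13 0; 0 0 1]

T = [-12/13 5/13 0; 5/13 12/13 0; 0 0 1]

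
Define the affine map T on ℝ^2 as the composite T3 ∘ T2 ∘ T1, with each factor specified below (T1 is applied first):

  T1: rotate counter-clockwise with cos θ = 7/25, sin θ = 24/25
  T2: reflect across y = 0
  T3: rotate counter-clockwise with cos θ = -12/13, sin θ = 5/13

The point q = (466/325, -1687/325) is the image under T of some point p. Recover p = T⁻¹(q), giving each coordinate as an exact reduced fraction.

p = (-5, 2)

T1 = [7/25 -24/25 0; 24/25 7/25 0; 0 0 1]
T2·T1 = [7/25 -24/25 0; -24/25 -7/25 0; 0 0 1]
T3·…·T1 = [36/325 323/325 0; 323/325 -36/325 0; 0 0 1]
det M = -1; M⁻¹ = [36/325 323/325 0; 323/325 -36/325 0; 0 0 1]
M⁻¹ · (466/325, -1687/325)ᵀ = (-5, 2)ᵀ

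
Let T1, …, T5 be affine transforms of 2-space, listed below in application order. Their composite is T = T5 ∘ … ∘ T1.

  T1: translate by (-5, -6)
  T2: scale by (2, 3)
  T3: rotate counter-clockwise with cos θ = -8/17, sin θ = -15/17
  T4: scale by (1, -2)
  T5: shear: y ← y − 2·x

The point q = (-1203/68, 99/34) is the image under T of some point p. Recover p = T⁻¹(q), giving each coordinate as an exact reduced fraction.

T1 = [1 0 -5; 0 1 -6; 0 0 1]
T2·T1 = [2 0 -10; 0 3 -18; 0 0 1]
T3·…·T1 = [-16/17 45/17 -190/17; -30/17 -24/17 294/17; 0 0 1]
T4·…·T1 = [-16/17 45/17 -190/17; 60/17 48/17 -588/17; 0 0 1]
T5·…·T1 = [-16/17 45/17 -190/17; 92/17 -42/17 -208/17; 0 0 1]
det M = -12; M⁻¹ = [7/34 15/68 5; 23/51 4/51 6; 0 0 1]
M⁻¹ · (-1203/68, 99/34)ᵀ = (2, -7/4)ᵀ

p = (2, -7/4)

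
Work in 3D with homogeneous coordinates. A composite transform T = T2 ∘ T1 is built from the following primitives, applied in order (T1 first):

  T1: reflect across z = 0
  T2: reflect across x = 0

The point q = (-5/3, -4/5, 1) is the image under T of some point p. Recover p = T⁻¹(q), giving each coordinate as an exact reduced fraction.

p = (5/3, -4/5, -1)

T1 = [1 0 0 0; 0 1 0 0; 0 0 -1 0; 0 0 0 1]
T2·T1 = [-1 0 0 0; 0 1 0 0; 0 0 -1 0; 0 0 0 1]
det M = 1; M⁻¹ = [-1 0 0 0; 0 1 0 0; 0 0 -1 0; 0 0 0 1]
M⁻¹ · (-5/3, -4/5, 1)ᵀ = (5/3, -4/5, -1)ᵀ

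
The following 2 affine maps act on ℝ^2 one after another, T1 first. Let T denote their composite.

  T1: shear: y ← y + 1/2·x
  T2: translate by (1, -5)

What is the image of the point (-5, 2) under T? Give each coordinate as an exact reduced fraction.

T(p) = (-4, -11/2)

T1 shear: y ← y + 1/2·x: (-5, 2) → (-5, -1/2)
T2 translate by (1, -5): (-5, -1/2) → (-4, -11/2)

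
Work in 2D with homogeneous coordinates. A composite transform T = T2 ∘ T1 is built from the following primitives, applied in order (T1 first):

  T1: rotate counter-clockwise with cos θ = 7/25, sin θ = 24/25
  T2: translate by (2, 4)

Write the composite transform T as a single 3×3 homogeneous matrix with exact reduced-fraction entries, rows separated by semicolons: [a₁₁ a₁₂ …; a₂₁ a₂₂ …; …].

T = [7/25 -24/25 2; 24/25 7/25 4; 0 0 1]

T1 = [7/25 -24/25 0; 24/25 7/25 0; 0 0 1]
T2·T1 = [7/25 -24/25 2; 24/25 7/25 4; 0 0 1]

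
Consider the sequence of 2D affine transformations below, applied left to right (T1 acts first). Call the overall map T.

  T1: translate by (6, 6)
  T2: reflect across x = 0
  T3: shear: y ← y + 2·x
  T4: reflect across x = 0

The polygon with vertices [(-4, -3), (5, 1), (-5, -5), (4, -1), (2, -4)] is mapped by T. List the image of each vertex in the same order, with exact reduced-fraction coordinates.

T1 translate by (6, 6): (-4, -3) → (2, 3); (5, 1) → (11, 7); (-5, -5) → (1, 1); (4, -1) → (10, 5); (2, -4) → (8, 2)
T2 reflect across x = 0: (2, 3) → (-2, 3); (11, 7) → (-11, 7); (1, 1) → (-1, 1); (10, 5) → (-10, 5); (8, 2) → (-8, 2)
T3 shear: y ← y + 2·x: (-2, 3) → (-2, -1); (-11, 7) → (-11, -15); (-1, 1) → (-1, -1); (-10, 5) → (-10, -15); (-8, 2) → (-8, -14)
T4 reflect across x = 0: (-2, -1) → (2, -1); (-11, -15) → (11, -15); (-1, -1) → (1, -1); (-10, -15) → (10, -15); (-8, -14) → (8, -14)

image vertices: (2, -1), (11, -15), (1, -1), (10, -15), (8, -14)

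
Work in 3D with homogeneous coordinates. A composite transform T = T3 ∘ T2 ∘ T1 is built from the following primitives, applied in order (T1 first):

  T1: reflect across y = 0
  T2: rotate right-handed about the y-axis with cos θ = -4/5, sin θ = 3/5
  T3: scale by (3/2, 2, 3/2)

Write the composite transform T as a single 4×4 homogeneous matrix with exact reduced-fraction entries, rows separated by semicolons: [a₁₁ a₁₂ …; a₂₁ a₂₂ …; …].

T = [-6/5 0 9/10 0; 0 -2 0 0; -9/10 0 -6/5 0; 0 0 0 1]

T1 = [1 0 0 0; 0 -1 0 0; 0 0 1 0; 0 0 0 1]
T2·T1 = [-4/5 0 3/5 0; 0 -1 0 0; -3/5 0 -4/5 0; 0 0 0 1]
T3·…·T1 = [-6/5 0 9/10 0; 0 -2 0 0; -9/10 0 -6/5 0; 0 0 0 1]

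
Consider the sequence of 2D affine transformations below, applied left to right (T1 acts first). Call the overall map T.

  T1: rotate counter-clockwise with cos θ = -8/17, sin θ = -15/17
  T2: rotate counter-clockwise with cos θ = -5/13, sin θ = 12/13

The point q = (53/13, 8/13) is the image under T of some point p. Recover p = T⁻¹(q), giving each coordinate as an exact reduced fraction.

p = (4, 1)

T1 = [-8/17 15/17 0; -15/17 -8/17 0; 0 0 1]
T2·T1 = [220/221 21/221 0; -21/221 220/221 0; 0 0 1]
det M = 1; M⁻¹ = [220/221 -21/221 0; 21/221 220/221 0; 0 0 1]
M⁻¹ · (53/13, 8/13)ᵀ = (4, 1)ᵀ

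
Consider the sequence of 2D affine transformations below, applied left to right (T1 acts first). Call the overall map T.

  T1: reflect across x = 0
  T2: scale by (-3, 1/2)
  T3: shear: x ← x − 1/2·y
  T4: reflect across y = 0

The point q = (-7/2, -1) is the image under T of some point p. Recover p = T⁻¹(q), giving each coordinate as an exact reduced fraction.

T1 = [-1 0 0; 0 1 0; 0 0 1]
T2·T1 = [3 0 0; 0 1/2 0; 0 0 1]
T3·…·T1 = [3 -1/4 0; 0 1/2 0; 0 0 1]
T4·…·T1 = [3 -1/4 0; 0 -1/2 0; 0 0 1]
det M = -3/2; M⁻¹ = [1/3 -1/6 0; 0 -2 0; 0 0 1]
M⁻¹ · (-7/2, -1)ᵀ = (-1, 2)ᵀ

p = (-1, 2)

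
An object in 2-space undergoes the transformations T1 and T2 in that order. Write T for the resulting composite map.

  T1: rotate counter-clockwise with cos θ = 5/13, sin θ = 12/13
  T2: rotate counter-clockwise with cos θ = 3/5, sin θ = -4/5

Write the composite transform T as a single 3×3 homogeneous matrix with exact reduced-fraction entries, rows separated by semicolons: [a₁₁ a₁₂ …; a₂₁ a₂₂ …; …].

T1 = [5/13 -12/13 0; 12/13 5/13 0; 0 0 1]
T2·T1 = [63/65 -16/65 0; 16/65 63/65 0; 0 0 1]

T = [63/65 -16/65 0; 16/65 63/65 0; 0 0 1]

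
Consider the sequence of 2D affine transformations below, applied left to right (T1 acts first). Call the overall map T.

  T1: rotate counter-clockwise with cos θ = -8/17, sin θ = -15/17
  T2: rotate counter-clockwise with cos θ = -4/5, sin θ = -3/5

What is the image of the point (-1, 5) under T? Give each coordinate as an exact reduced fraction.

T(p) = (-407/85, -149/85)

T1 rotate counter-clockwise with cos θ = -8/17, sin θ = -15/17: (-1, 5) → (83/17, -25/17)
T2 rotate counter-clockwise with cos θ = -4/5, sin θ = -3/5: (83/17, -25/17) → (-407/85, -149/85)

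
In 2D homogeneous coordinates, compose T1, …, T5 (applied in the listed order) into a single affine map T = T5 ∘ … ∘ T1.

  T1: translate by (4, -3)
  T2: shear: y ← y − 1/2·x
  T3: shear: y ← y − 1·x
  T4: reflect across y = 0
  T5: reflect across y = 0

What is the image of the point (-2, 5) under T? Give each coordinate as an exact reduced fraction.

T1 translate by (4, -3): (-2, 5) → (2, 2)
T2 shear: y ← y − 1/2·x: (2, 2) → (2, 1)
T3 shear: y ← y − 1·x: (2, 1) → (2, -1)
T4 reflect across y = 0: (2, -1) → (2, 1)
T5 reflect across y = 0: (2, 1) → (2, -1)

T(p) = (2, -1)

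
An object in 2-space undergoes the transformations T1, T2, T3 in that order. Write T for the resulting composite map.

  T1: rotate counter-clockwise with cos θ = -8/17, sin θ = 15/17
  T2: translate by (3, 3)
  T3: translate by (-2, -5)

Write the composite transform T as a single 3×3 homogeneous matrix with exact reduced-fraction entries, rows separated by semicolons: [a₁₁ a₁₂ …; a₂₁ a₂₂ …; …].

T = [-8/17 -15/17 1; 15/17 -8/17 -2; 0 0 1]

T1 = [-8/17 -15/17 0; 15/17 -8/17 0; 0 0 1]
T2·T1 = [-8/17 -15/17 3; 15/17 -8/17 3; 0 0 1]
T3·…·T1 = [-8/17 -15/17 1; 15/17 -8/17 -2; 0 0 1]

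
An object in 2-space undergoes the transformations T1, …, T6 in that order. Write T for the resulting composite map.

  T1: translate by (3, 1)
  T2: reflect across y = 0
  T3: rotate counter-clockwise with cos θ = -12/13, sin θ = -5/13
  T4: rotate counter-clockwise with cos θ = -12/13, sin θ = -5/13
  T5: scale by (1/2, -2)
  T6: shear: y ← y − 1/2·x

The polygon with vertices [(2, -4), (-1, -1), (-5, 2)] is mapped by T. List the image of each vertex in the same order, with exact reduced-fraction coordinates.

image vertices: (235/338, -607/52), (119/169, -83/26), (61/169, 179/26)

T1 translate by (3, 1): (2, -4) → (5, -3); (-1, -1) → (2, 0); (-5, 2) → (-2, 3)
T2 reflect across y = 0: (5, -3) → (5, 3); (2, 0) → (2, 0); (-2, 3) → (-2, -3)
T3 rotate counter-clockwise with cos θ = -12/13, sin θ = -5/13: (5, 3) → (-45/13, -61/13); (2, 0) → (-24/13, -10/13); (-2, -3) → (9/13, 46/13)
T4 rotate counter-clockwise with cos θ = -12/13, sin θ = -5/13: (-45/13, -61/13) → (235/169, 957/169); (-24/13, -10/13) → (238/169, 240/169); (9/13, 46/13) → (122/169, -597/169)
T5 scale by (1/2, -2): (235/169, 957/169) → (235/338, -1914/169); (238/169, 240/169) → (119/169, -480/169); (122/169, -597/169) → (61/169, 1194/169)
T6 shear: y ← y − 1/2·x: (235/338, -1914/169) → (235/338, -607/52); (119/169, -480/169) → (119/169, -83/26); (61/169, 1194/169) → (61/169, 179/26)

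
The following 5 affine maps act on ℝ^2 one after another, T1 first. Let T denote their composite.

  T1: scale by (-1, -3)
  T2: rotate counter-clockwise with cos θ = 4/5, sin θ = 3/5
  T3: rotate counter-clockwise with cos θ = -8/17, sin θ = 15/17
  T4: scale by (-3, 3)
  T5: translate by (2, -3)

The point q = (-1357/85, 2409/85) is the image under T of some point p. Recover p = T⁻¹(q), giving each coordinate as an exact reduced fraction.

T1 = [-1 0 0; 0 -3 0; 0 0 1]
T2·T1 = [-4/5 9/5 0; -3/5 -12/5 0; 0 0 1]
T3·…·T1 = [77/85 108/85 0; -36/85 231/85 0; 0 0 1]
T4·…·T1 = [-231/85 -324/85 0; -108/85 693/85 0; 0 0 1]
T5·…·T1 = [-231/85 -324/85 2; -108/85 693/85 -3; 0 0 1]
det M = -27; M⁻¹ = [-77/255 -12/85 46/255; -4/85 77/765 101/255; 0 0 1]
M⁻¹ · (-1357/85, 2409/85)ᵀ = (1, 4)ᵀ

p = (1, 4)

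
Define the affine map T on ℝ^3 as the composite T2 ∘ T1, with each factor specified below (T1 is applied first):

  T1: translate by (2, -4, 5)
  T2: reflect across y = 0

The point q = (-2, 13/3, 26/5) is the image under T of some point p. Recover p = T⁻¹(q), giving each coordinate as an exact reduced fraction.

p = (-4, -1/3, 1/5)

T1 = [1 0 0 2; 0 1 0 -4; 0 0 1 5; 0 0 0 1]
T2·T1 = [1 0 0 2; 0 -1 0 4; 0 0 1 5; 0 0 0 1]
det M = -1; M⁻¹ = [1 0 0 -2; 0 -1 0 4; 0 0 1 -5; 0 0 0 1]
M⁻¹ · (-2, 13/3, 26/5)ᵀ = (-4, -1/3, 1/5)ᵀ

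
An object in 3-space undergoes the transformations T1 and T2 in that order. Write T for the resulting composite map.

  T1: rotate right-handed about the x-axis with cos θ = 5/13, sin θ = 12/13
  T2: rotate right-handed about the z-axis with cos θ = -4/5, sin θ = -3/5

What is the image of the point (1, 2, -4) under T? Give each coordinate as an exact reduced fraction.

T1 rotate right-handed about the x-axis with cos θ = 5/13, sin θ = 12/13: (1, 2, -4) → (1, 58/13, 4/13)
T2 rotate right-handed about the z-axis with cos θ = -4/5, sin θ = -3/5: (1, 58/13, 4/13) → (122/65, -271/65, 4/13)

T(p) = (122/65, -271/65, 4/13)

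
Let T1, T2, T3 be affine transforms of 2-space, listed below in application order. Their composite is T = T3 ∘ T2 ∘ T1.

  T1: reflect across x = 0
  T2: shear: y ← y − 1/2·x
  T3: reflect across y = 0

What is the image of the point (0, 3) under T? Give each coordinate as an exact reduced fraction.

T(p) = (0, -3)

T1 reflect across x = 0: (0, 3) → (0, 3)
T2 shear: y ← y − 1/2·x: (0, 3) → (0, 3)
T3 reflect across y = 0: (0, 3) → (0, -3)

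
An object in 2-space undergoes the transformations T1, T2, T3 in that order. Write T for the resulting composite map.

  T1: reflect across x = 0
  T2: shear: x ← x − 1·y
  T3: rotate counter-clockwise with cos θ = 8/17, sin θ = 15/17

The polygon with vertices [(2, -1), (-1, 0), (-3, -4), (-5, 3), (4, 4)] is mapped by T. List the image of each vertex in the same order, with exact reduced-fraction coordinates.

image vertices: (7/17, -23/17), (8/17, 15/17), (116/17, 73/17), (-29/17, 54/17), (-124/17, -88/17)

T1 reflect across x = 0: (2, -1) → (-2, -1); (-1, 0) → (1, 0); (-3, -4) → (3, -4); (-5, 3) → (5, 3); (4, 4) → (-4, 4)
T2 shear: x ← x − 1·y: (-2, -1) → (-1, -1); (1, 0) → (1, 0); (3, -4) → (7, -4); (5, 3) → (2, 3); (-4, 4) → (-8, 4)
T3 rotate counter-clockwise with cos θ = 8/17, sin θ = 15/17: (-1, -1) → (7/17, -23/17); (1, 0) → (8/17, 15/17); (7, -4) → (116/17, 73/17); (2, 3) → (-29/17, 54/17); (-8, 4) → (-124/17, -88/17)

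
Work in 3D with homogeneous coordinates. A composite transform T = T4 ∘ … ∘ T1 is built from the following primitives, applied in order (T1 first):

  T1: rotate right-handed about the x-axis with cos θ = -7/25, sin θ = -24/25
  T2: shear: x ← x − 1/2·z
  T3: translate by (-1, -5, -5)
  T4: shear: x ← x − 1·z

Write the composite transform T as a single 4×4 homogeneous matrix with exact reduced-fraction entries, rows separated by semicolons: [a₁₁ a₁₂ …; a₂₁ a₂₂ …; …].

T = [1 36/25 21/50 4; 0 -7/25 24/25 -5; 0 -24/25 -7/25 -5; 0 0 0 1]

T1 = [1 0 0 0; 0 -7/25 24/25 0; 0 -24/25 -7/25 0; 0 0 0 1]
T2·T1 = [1 12/25 7/50 0; 0 -7/25 24/25 0; 0 -24/25 -7/25 0; 0 0 0 1]
T3·…·T1 = [1 12/25 7/50 -1; 0 -7/25 24/25 -5; 0 -24/25 -7/25 -5; 0 0 0 1]
T4·…·T1 = [1 36/25 21/50 4; 0 -7/25 24/25 -5; 0 -24/25 -7/25 -5; 0 0 0 1]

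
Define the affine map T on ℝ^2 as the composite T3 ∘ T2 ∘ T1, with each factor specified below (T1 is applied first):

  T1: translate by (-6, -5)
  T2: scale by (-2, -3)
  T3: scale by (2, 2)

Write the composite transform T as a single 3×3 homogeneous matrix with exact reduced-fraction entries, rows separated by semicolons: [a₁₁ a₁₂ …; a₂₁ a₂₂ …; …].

T1 = [1 0 -6; 0 1 -5; 0 0 1]
T2·T1 = [-2 0 12; 0 -3 15; 0 0 1]
T3·…·T1 = [-4 0 24; 0 -6 30; 0 0 1]

T = [-4 0 24; 0 -6 30; 0 0 1]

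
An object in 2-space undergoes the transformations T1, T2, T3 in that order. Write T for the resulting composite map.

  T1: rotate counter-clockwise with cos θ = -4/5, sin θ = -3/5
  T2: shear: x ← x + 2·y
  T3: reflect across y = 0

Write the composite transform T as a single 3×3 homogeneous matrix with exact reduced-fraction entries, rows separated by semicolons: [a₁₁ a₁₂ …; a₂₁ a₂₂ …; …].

T1 = [-4/5 3/5 0; -3/5 -4/5 0; 0 0 1]
T2·T1 = [-2 -1 0; -3/5 -4/5 0; 0 0 1]
T3·…·T1 = [-2 -1 0; 3/5 4/5 0; 0 0 1]

T = [-2 -1 0; 3/5 4/5 0; 0 0 1]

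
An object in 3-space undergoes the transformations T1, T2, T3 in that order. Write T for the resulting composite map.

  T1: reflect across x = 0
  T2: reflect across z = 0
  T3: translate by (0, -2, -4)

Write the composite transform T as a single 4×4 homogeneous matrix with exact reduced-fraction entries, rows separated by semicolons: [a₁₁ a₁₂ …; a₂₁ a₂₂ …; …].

T1 = [-1 0 0 0; 0 1 0 0; 0 0 1 0; 0 0 0 1]
T2·T1 = [-1 0 0 0; 0 1 0 0; 0 0 -1 0; 0 0 0 1]
T3·…·T1 = [-1 0 0 0; 0 1 0 -2; 0 0 -1 -4; 0 0 0 1]

T = [-1 0 0 0; 0 1 0 -2; 0 0 -1 -4; 0 0 0 1]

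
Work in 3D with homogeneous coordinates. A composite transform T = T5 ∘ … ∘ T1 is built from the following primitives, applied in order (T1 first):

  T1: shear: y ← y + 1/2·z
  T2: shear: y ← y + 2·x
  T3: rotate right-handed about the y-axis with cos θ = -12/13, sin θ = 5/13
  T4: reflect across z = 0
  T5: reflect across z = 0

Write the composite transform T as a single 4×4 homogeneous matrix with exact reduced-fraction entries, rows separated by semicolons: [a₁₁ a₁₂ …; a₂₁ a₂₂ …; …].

T1 = [1 0 0 0; 0 1 1/2 0; 0 0 1 0; 0 0 0 1]
T2·T1 = [1 0 0 0; 2 1 1/2 0; 0 0 1 0; 0 0 0 1]
T3·…·T1 = [-12/13 0 5/13 0; 2 1 1/2 0; -5/13 0 -12/13 0; 0 0 0 1]
T4·…·T1 = [-12/13 0 5/13 0; 2 1 1/2 0; 5/13 0 12/13 0; 0 0 0 1]
T5·…·T1 = [-12/13 0 5/13 0; 2 1 1/2 0; -5/13 0 -12/13 0; 0 0 0 1]

T = [-12/13 0 5/13 0; 2 1 1/2 0; -5/13 0 -12/13 0; 0 0 0 1]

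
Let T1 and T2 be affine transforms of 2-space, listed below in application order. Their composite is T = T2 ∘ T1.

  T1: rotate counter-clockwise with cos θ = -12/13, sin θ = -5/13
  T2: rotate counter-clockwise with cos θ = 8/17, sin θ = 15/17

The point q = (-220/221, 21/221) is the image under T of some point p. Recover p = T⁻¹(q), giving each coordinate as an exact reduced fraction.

T1 = [-12/13 5/13 0; -5/13 -12/13 0; 0 0 1]
T2·T1 = [-21/221 220/221 0; -220/221 -21/221 0; 0 0 1]
det M = 1; M⁻¹ = [-21/221 -220/221 0; 220/221 -21/221 0; 0 0 1]
M⁻¹ · (-220/221, 21/221)ᵀ = (0, -1)ᵀ

p = (0, -1)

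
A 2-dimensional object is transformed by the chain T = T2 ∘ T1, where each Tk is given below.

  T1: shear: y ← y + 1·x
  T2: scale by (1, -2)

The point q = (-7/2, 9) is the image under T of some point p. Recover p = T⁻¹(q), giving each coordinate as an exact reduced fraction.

T1 = [1 0 0; 1 1 0; 0 0 1]
T2·T1 = [1 0 0; -2 -2 0; 0 0 1]
det M = -2; M⁻¹ = [1 0 0; -1 -1/2 0; 0 0 1]
M⁻¹ · (-7/2, 9)ᵀ = (-7/2, -1)ᵀ

p = (-7/2, -1)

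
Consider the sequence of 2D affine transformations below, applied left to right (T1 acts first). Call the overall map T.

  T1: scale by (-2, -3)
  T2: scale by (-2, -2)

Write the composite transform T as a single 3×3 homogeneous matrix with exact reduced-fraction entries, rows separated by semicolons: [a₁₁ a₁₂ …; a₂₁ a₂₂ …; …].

T1 = [-2 0 0; 0 -3 0; 0 0 1]
T2·T1 = [4 0 0; 0 6 0; 0 0 1]

T = [4 0 0; 0 6 0; 0 0 1]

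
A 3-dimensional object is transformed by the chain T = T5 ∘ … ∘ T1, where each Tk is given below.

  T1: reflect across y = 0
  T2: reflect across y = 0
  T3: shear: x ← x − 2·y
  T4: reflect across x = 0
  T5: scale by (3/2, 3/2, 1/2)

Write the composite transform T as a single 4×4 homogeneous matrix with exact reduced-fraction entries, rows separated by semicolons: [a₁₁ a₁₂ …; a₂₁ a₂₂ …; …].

T = [-3/2 3 0 0; 0 3/2 0 0; 0 0 1/2 0; 0 0 0 1]

T1 = [1 0 0 0; 0 -1 0 0; 0 0 1 0; 0 0 0 1]
T2·T1 = [1 0 0 0; 0 1 0 0; 0 0 1 0; 0 0 0 1]
T3·…·T1 = [1 -2 0 0; 0 1 0 0; 0 0 1 0; 0 0 0 1]
T4·…·T1 = [-1 2 0 0; 0 1 0 0; 0 0 1 0; 0 0 0 1]
T5·…·T1 = [-3/2 3 0 0; 0 3/2 0 0; 0 0 1/2 0; 0 0 0 1]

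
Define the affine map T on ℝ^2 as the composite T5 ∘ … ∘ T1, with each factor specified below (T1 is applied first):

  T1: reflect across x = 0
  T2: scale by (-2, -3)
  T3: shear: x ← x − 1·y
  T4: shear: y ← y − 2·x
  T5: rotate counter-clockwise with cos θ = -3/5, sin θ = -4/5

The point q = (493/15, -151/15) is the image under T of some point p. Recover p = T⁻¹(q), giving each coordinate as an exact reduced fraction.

T1 = [-1 0 0; 0 1 0; 0 0 1]
T2·T1 = [2 0 0; 0 -3 0; 0 0 1]
T3·…·T1 = [2 3 0; 0 -3 0; 0 0 1]
T4·…·T1 = [2 3 0; -4 -9 0; 0 0 1]
T5·…·T1 = [-22/5 -9 0; 4/5 3 0; 0 0 1]
det M = -6; M⁻¹ = [-1/2 -3/2 0; 2/15 11/15 0; 0 0 1]
M⁻¹ · (493/15, -151/15)ᵀ = (-4/3, -3)ᵀ

p = (-4/3, -3)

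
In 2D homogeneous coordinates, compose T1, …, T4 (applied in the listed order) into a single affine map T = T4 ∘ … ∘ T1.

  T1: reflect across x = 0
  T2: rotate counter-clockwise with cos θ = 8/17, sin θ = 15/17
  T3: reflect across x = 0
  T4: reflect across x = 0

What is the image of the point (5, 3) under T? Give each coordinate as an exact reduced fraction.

T(p) = (-5, -3)

T1 reflect across x = 0: (5, 3) → (-5, 3)
T2 rotate counter-clockwise with cos θ = 8/17, sin θ = 15/17: (-5, 3) → (-5, -3)
T3 reflect across x = 0: (-5, -3) → (5, -3)
T4 reflect across x = 0: (5, -3) → (-5, -3)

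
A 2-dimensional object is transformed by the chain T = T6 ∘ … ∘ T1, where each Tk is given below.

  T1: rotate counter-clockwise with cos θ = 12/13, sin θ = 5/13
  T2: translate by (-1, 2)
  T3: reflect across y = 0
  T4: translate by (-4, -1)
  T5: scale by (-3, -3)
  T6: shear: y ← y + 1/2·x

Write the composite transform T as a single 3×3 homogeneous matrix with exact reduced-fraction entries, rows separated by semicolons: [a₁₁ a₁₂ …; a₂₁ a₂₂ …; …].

T1 = [12/13 -5/13 0; 5/13 12/13 0; 0 0 1]
T2·T1 = [12/13 -5/13 -1; 5/13 12/13 2; 0 0 1]
T3·…·T1 = [12/13 -5/13 -1; -5/13 -12/13 -2; 0 0 1]
T4·…·T1 = [12/13 -5/13 -5; -5/13 -12/13 -3; 0 0 1]
T5·…·T1 = [-36/13 15/13 15; 15/13 36/13 9; 0 0 1]
T6·…·T1 = [-36/13 15/13 15; -3/13 87/26 33/2; 0 0 1]

T = [-36/13 15/13 15; -3/13 87/26 33/2; 0 0 1]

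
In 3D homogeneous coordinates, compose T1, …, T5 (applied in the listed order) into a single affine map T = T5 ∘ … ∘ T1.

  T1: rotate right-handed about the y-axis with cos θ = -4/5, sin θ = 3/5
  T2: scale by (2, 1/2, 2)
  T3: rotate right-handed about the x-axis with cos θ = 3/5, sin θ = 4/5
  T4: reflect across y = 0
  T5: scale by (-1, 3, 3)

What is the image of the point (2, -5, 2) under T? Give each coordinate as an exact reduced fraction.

T(p) = (4/5, -447/50, -402/25)

T1 rotate right-handed about the y-axis with cos θ = -4/5, sin θ = 3/5: (2, -5, 2) → (-2/5, -5, -14/5)
T2 scale by (2, 1/2, 2): (-2/5, -5, -14/5) → (-4/5, -5/2, -28/5)
T3 rotate right-handed about the x-axis with cos θ = 3/5, sin θ = 4/5: (-4/5, -5/2, -28/5) → (-4/5, 149/50, -134/25)
T4 reflect across y = 0: (-4/5, 149/50, -134/25) → (-4/5, -149/50, -134/25)
T5 scale by (-1, 3, 3): (-4/5, -149/50, -134/25) → (4/5, -447/50, -402/25)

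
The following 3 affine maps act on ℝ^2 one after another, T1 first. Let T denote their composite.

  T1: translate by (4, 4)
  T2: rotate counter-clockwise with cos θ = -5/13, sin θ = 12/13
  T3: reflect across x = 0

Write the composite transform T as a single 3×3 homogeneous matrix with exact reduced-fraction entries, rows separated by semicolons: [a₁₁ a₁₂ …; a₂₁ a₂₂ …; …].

T = [5/13 12/13 68/13; 12/13 -5/13 28/13; 0 0 1]

T1 = [1 0 4; 0 1 4; 0 0 1]
T2·T1 = [-5/13 -12/13 -68/13; 12/13 -5/13 28/13; 0 0 1]
T3·…·T1 = [5/13 12/13 68/13; 12/13 -5/13 28/13; 0 0 1]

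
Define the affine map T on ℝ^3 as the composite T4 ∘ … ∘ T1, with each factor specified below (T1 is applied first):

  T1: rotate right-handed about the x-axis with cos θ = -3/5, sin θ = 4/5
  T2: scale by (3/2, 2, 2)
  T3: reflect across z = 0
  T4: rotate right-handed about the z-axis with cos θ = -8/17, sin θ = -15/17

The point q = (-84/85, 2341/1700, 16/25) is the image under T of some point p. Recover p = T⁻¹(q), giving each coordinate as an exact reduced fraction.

T1 = [1 0 0 0; 0 -3/5 -4/5 0; 0 4/5 -3/5 0; 0 0 0 1]
T2·T1 = [3/2 0 0 0; 0 -6/5 -8/5 0; 0 8/5 -6/5 0; 0 0 0 1]
T3·…·T1 = [3/2 0 0 0; 0 -6/5 -8/5 0; 0 -8/5 6/5 0; 0 0 0 1]
T4·…·T1 = [-12/17 -18/17 -24/17 0; -45/34 48/85 64/85 0; 0 -8/5 6/5 0; 0 0 0 1]
det M = -6; M⁻¹ = [-16/51 -10/17 0 0; -9/34 12/85 -2/5 0; -6/17 16/85 3/10 0; 0 0 0 1]
M⁻¹ · (-84/85, 2341/1700, 16/25)ᵀ = (-1/2, 1/5, 4/5)ᵀ

p = (-1/2, 1/5, 4/5)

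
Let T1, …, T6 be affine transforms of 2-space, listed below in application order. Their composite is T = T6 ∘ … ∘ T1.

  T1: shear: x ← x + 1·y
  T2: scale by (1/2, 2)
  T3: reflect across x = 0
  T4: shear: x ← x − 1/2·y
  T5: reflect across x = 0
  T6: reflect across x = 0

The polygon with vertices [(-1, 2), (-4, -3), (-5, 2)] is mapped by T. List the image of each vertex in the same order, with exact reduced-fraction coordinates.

T1 shear: x ← x + 1·y: (-1, 2) → (1, 2); (-4, -3) → (-7, -3); (-5, 2) → (-3, 2)
T2 scale by (1/2, 2): (1, 2) → (1/2, 4); (-7, -3) → (-7/2, -6); (-3, 2) → (-3/2, 4)
T3 reflect across x = 0: (1/2, 4) → (-1/2, 4); (-7/2, -6) → (7/2, -6); (-3/2, 4) → (3/2, 4)
T4 shear: x ← x − 1/2·y: (-1/2, 4) → (-5/2, 4); (7/2, -6) → (13/2, -6); (3/2, 4) → (-1/2, 4)
T5 reflect across x = 0: (-5/2, 4) → (5/2, 4); (13/2, -6) → (-13/2, -6); (-1/2, 4) → (1/2, 4)
T6 reflect across x = 0: (5/2, 4) → (-5/2, 4); (-13/2, -6) → (13/2, -6); (1/2, 4) → (-1/2, 4)

image vertices: (-5/2, 4), (13/2, -6), (-1/2, 4)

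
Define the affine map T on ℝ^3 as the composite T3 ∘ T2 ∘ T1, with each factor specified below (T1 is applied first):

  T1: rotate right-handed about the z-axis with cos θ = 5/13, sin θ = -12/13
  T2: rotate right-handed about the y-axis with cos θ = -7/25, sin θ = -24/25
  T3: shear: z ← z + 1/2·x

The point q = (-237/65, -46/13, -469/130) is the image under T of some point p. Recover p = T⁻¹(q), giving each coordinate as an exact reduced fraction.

T1 = [5/13 12/13 0 0; -12/13 5/13 0 0; 0 0 1 0; 0 0 0 1]
T2·T1 = [-7/65 -84/325 -24/25 0; -12/13 5/13 0 0; 24/65 288/325 -7/25 0; 0 0 0 1]
T3·…·T1 = [-7/65 -84/325 -24/25 0; -12/13 5/13 0 0; 41/130 246/325 -19/25 0; 0 0 0 1]
det M = 1; M⁻¹ = [-19/65 -12/13 24/65 0; -228/325 5/13 288/325 0; -41/50 0 -7/25 0; 0 0 0 1]
M⁻¹ · (-237/65, -46/13, -469/130)ᵀ = (3, -2, 4)ᵀ

p = (3, -2, 4)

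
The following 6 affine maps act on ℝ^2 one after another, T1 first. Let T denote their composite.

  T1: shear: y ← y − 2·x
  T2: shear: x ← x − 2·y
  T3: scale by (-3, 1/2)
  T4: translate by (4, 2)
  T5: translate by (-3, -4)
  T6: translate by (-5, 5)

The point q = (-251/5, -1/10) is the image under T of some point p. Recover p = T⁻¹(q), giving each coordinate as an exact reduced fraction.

T1 = [1 0 0; -2 1 0; 0 0 1]
T2·T1 = [5 -2 0; -2 1 0; 0 0 1]
T3·…·T1 = [-15 6 0; -1 1/2 0; 0 0 1]
T4·…·T1 = [-15 6 4; -1 1/2 2; 0 0 1]
T5·…·T1 = [-15 6 1; -1 1/2 -2; 0 0 1]
T6·…·T1 = [-15 6 -4; -1 1/2 3; 0 0 1]
det M = -3/2; M⁻¹ = [-1/3 4 -40/3; -2/3 10 -98/3; 0 0 1]
M⁻¹ · (-251/5, -1/10)ᵀ = (3, -1/5)ᵀ

p = (3, -1/5)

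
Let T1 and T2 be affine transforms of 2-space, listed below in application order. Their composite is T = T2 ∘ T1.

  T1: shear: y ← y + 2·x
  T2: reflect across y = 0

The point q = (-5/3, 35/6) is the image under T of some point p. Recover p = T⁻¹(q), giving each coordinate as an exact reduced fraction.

p = (-5/3, -5/2)

T1 = [1 0 0; 2 1 0; 0 0 1]
T2·T1 = [1 0 0; -2 -1 0; 0 0 1]
det M = -1; M⁻¹ = [1 0 0; -2 -1 0; 0 0 1]
M⁻¹ · (-5/3, 35/6)ᵀ = (-5/3, -5/2)ᵀ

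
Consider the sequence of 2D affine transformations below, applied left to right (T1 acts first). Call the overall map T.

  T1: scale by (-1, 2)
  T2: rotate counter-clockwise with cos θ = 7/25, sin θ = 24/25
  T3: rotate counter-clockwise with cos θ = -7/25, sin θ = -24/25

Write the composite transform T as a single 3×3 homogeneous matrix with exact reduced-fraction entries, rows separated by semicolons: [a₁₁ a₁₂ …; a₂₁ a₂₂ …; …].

T1 = [-1 0 0; 0 2 0; 0 0 1]
T2·T1 = [-7/25 -48/25 0; -24/25 14/25 0; 0 0 1]
T3·…·T1 = [-527/625 672/625 0; 336/625 1054/625 0; 0 0 1]

T = [-527/625 672/625 0; 336/625 1054/625 0; 0 0 1]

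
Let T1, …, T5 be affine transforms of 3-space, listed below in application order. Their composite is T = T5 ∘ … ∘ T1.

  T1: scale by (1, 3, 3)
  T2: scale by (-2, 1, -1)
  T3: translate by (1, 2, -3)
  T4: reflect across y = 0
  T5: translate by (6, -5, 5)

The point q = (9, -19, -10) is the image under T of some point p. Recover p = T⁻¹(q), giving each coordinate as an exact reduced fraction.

T1 = [1 0 0 0; 0 3 0 0; 0 0 3 0; 0 0 0 1]
T2·T1 = [-2 0 0 0; 0 3 0 0; 0 0 -3 0; 0 0 0 1]
T3·…·T1 = [-2 0 0 1; 0 3 0 2; 0 0 -3 -3; 0 0 0 1]
T4·…·T1 = [-2 0 0 1; 0 -3 0 -2; 0 0 -3 -3; 0 0 0 1]
T5·…·T1 = [-2 0 0 7; 0 -3 0 -7; 0 0 -3 2; 0 0 0 1]
det M = -18; M⁻¹ = [-1/2 0 0 7/2; 0 -1/3 0 -7/3; 0 0 -1/3 2/3; 0 0 0 1]
M⁻¹ · (9, -19, -10)ᵀ = (-1, 4, 4)ᵀ

p = (-1, 4, 4)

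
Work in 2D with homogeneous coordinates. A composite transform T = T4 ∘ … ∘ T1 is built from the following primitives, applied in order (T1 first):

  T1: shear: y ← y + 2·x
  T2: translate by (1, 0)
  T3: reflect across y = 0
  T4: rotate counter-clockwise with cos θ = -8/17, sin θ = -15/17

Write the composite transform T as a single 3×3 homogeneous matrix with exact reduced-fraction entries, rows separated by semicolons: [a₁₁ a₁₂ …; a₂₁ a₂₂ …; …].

T = [-38/17 -15/17 -8/17; 1/17 8/17 -15/17; 0 0 1]

T1 = [1 0 0; 2 1 0; 0 0 1]
T2·T1 = [1 0 1; 2 1 0; 0 0 1]
T3·…·T1 = [1 0 1; -2 -1 0; 0 0 1]
T4·…·T1 = [-38/17 -15/17 -8/17; 1/17 8/17 -15/17; 0 0 1]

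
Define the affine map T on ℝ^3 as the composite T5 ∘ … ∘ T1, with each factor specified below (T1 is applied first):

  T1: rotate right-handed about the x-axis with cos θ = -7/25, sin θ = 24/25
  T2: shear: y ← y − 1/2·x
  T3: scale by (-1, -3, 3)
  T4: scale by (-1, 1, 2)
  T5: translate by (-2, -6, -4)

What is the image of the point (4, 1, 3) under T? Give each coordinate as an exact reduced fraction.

T1 rotate right-handed about the x-axis with cos θ = -7/25, sin θ = 24/25: (4, 1, 3) → (4, -79/25, 3/25)
T2 shear: y ← y − 1/2·x: (4, -79/25, 3/25) → (4, -129/25, 3/25)
T3 scale by (-1, -3, 3): (4, -129/25, 3/25) → (-4, 387/25, 9/25)
T4 scale by (-1, 1, 2): (-4, 387/25, 9/25) → (4, 387/25, 18/25)
T5 translate by (-2, -6, -4): (4, 387/25, 18/25) → (2, 237/25, -82/25)

T(p) = (2, 237/25, -82/25)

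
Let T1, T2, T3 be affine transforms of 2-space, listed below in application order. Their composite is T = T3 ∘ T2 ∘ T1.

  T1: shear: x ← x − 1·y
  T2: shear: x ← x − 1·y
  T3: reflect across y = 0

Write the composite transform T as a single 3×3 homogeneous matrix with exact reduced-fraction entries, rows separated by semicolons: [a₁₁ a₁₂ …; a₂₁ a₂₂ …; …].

T1 = [1 -1 0; 0 1 0; 0 0 1]
T2·T1 = [1 -2 0; 0 1 0; 0 0 1]
T3·…·T1 = [1 -2 0; 0 -1 0; 0 0 1]

T = [1 -2 0; 0 -1 0; 0 0 1]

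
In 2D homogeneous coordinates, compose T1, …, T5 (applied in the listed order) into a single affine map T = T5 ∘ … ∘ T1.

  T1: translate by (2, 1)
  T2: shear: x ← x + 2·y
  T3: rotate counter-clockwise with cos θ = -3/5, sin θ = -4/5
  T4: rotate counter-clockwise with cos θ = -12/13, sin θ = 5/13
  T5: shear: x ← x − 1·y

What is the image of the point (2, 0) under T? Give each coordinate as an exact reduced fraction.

T(p) = (49/65, 254/65)

T1 translate by (2, 1): (2, 0) → (4, 1)
T2 shear: x ← x + 2·y: (4, 1) → (6, 1)
T3 rotate counter-clockwise with cos θ = -3/5, sin θ = -4/5: (6, 1) → (-14/5, -27/5)
T4 rotate counter-clockwise with cos θ = -12/13, sin θ = 5/13: (-14/5, -27/5) → (303/65, 254/65)
T5 shear: x ← x − 1·y: (303/65, 254/65) → (49/65, 254/65)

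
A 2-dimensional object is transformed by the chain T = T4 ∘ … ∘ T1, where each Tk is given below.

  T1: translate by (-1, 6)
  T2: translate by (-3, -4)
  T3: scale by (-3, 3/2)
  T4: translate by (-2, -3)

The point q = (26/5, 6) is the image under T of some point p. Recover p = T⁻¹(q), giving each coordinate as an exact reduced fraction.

p = (8/5, 4)

T1 = [1 0 -1; 0 1 6; 0 0 1]
T2·T1 = [1 0 -4; 0 1 2; 0 0 1]
T3·…·T1 = [-3 0 12; 0 3/2 3; 0 0 1]
T4·…·T1 = [-3 0 10; 0 3/2 0; 0 0 1]
det M = -9/2; M⁻¹ = [-1/3 0 10/3; 0 2/3 0; 0 0 1]
M⁻¹ · (26/5, 6)ᵀ = (8/5, 4)ᵀ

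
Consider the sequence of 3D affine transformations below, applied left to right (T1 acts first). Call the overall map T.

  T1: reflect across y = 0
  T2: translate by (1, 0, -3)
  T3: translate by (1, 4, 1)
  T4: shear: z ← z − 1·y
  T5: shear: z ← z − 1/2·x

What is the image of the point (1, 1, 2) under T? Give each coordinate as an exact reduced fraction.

T1 reflect across y = 0: (1, 1, 2) → (1, -1, 2)
T2 translate by (1, 0, -3): (1, -1, 2) → (2, -1, -1)
T3 translate by (1, 4, 1): (2, -1, -1) → (3, 3, 0)
T4 shear: z ← z − 1·y: (3, 3, 0) → (3, 3, -3)
T5 shear: z ← z − 1/2·x: (3, 3, -3) → (3, 3, -9/2)

T(p) = (3, 3, -9/2)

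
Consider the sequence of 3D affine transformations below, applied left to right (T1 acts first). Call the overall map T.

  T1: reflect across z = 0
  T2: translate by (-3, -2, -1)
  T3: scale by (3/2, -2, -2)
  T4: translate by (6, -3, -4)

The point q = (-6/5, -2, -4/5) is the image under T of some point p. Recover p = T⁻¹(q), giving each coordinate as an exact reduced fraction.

T1 = [1 0 0 0; 0 1 0 0; 0 0 -1 0; 0 0 0 1]
T2·T1 = [1 0 0 -3; 0 1 0 -2; 0 0 -1 -1; 0 0 0 1]
T3·…·T1 = [3/2 0 0 -9/2; 0 -2 0 4; 0 0 2 2; 0 0 0 1]
T4·…·T1 = [3/2 0 0 3/2; 0 -2 0 1; 0 0 2 -2; 0 0 0 1]
det M = -6; M⁻¹ = [2/3 0 0 -1; 0 -1/2 0 1/2; 0 0 1/2 1; 0 0 0 1]
M⁻¹ · (-6/5, -2, -4/5)ᵀ = (-9/5, 3/2, 3/5)ᵀ

p = (-9/5, 3/2, 3/5)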